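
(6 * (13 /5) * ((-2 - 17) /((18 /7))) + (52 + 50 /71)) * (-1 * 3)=66629 /355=187.69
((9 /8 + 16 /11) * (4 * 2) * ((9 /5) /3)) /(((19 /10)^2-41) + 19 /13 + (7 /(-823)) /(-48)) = -1748644560 /5074036627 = -0.34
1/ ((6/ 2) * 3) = 1/ 9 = 0.11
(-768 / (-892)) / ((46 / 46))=192 / 223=0.86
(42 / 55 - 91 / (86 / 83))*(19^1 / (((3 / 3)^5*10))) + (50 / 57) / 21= -9363270629 / 56618100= -165.38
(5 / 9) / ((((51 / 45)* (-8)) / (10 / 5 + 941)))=-23575 / 408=-57.78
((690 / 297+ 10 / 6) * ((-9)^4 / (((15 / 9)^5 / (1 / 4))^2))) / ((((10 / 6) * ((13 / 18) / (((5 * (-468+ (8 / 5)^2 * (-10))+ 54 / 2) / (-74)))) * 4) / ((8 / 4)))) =224129339034813 / 1653437500000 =135.55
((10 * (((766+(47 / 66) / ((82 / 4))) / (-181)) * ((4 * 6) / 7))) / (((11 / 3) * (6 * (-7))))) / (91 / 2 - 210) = -82915600 / 14475706861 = -0.01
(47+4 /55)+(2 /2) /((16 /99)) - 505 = -397531 /880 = -451.74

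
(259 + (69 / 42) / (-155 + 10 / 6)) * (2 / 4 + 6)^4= 2071158037 / 4480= 462312.06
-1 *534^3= -152273304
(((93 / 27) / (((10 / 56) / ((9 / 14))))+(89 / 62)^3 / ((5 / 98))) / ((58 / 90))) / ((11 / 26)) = 4906002933 / 19006658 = 258.12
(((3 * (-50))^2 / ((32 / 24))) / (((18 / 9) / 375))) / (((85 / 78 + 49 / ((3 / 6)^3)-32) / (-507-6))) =-25321359375 / 5633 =-4495181.85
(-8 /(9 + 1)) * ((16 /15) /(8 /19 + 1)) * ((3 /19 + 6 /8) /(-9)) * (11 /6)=2024 /18225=0.11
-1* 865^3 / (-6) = 647214625 / 6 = 107869104.17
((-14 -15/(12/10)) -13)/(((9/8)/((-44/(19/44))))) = 611776/171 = 3577.64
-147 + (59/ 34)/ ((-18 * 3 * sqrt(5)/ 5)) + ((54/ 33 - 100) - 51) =-3260/ 11 - 59 * sqrt(5)/ 1836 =-296.44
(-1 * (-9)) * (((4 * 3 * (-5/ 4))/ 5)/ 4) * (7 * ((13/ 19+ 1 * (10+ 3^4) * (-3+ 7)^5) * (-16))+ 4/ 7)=9369533115/ 133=70447617.41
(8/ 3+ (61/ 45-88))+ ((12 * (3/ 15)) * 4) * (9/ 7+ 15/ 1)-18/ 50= 113408/ 1575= 72.01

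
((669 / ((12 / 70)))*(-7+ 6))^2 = 60918025 / 4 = 15229506.25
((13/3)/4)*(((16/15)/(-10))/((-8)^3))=0.00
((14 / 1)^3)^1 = 2744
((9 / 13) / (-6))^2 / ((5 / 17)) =153 / 3380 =0.05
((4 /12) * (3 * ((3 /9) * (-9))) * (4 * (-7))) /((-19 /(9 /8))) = -189 /38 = -4.97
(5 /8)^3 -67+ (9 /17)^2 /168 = -69142389 /1035776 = -66.75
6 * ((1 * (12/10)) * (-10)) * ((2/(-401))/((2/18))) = 1296/401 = 3.23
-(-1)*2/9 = 2/9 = 0.22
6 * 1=6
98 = 98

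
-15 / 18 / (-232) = 5 / 1392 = 0.00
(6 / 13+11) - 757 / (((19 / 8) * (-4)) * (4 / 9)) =94231 / 494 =190.75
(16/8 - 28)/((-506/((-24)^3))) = -179712/253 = -710.32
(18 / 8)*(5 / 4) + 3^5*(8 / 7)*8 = 249147 / 112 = 2224.53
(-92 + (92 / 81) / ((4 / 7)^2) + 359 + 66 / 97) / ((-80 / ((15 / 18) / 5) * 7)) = -8521979 / 105598080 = -0.08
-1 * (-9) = 9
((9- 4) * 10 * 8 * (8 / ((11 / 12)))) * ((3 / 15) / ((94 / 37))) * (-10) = -2748.16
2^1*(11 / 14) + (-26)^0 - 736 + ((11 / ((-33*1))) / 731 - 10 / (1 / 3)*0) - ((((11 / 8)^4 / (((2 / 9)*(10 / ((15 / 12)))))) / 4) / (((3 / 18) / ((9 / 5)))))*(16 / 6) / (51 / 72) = -118503478549 / 157194240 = -753.87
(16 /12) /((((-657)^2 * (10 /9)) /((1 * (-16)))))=-32 /719415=-0.00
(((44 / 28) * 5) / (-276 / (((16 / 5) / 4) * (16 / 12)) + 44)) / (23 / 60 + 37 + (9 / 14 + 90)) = -13200 / 46189289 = -0.00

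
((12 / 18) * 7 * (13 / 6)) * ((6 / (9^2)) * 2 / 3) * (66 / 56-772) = -280579 / 729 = -384.88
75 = 75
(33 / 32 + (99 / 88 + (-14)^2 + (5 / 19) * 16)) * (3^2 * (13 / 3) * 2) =4798521 / 304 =15784.61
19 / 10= 1.90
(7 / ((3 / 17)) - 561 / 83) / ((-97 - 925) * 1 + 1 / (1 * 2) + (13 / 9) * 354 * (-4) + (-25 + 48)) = -16388 / 1515829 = -0.01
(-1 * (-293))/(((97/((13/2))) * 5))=3809/970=3.93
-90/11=-8.18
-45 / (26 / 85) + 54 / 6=-3591 / 26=-138.12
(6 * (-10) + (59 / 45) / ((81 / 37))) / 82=-0.72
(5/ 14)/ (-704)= -5/ 9856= -0.00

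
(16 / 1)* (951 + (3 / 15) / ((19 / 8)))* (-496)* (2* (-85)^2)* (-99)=205152717242880 / 19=10797511433835.79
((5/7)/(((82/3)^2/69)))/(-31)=-3105/1459108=-0.00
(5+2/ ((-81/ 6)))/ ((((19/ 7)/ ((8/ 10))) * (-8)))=-917/ 5130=-0.18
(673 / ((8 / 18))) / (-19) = -6057 / 76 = -79.70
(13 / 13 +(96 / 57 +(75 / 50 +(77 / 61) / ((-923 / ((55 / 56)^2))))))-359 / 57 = -3041357827 / 1437753408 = -2.12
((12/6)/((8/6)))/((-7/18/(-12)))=324/7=46.29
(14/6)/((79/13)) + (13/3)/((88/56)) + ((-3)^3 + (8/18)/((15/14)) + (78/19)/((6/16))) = -27854009/2228985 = -12.50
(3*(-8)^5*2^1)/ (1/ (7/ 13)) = -1376256/ 13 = -105865.85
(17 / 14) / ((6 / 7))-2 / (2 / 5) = -43 / 12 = -3.58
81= 81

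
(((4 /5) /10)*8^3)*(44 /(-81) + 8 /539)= -23621632 /1091475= -21.64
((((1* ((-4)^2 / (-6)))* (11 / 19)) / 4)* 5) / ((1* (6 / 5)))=-275 / 171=-1.61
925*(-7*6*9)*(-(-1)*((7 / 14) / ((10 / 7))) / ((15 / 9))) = -73426.50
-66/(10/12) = -396/5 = -79.20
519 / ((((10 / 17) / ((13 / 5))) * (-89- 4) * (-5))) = 38233 / 7750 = 4.93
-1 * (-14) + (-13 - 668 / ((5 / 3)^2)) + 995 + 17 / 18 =340409 / 450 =756.46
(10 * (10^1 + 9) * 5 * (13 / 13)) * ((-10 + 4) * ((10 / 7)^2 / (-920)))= 14250 / 1127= 12.64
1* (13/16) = 13/16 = 0.81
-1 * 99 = -99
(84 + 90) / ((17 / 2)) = 348 / 17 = 20.47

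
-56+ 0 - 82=-138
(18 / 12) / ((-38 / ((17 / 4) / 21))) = -17 / 2128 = -0.01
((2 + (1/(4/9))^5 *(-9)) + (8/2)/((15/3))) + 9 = -2596789/5120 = -507.19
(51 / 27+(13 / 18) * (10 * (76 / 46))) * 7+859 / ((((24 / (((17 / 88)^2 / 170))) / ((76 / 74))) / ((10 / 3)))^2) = 236762289209268245 / 2447185970921472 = 96.75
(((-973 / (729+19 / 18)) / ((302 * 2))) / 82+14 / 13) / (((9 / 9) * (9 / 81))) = 41002364655 / 4230508412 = 9.69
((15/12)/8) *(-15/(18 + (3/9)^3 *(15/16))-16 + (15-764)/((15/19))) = -37613587/249312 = -150.87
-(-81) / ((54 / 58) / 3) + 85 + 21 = 367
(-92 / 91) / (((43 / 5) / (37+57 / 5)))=-22264 / 3913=-5.69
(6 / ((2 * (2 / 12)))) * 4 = 72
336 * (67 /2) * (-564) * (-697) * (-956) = -4230131407488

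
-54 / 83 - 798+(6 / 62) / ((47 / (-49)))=-96593817 / 120931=-798.75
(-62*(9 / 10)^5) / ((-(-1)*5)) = -1830519 / 250000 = -7.32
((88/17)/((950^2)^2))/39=11/67502205468750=0.00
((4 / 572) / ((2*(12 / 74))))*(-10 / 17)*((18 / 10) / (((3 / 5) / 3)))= -555 / 4862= -0.11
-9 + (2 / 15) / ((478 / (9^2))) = -10728 / 1195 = -8.98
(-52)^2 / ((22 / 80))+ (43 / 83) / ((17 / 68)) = 8979172 / 913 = 9834.80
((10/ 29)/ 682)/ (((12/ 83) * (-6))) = -415/ 712008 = -0.00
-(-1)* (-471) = -471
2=2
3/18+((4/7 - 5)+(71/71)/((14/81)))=32/21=1.52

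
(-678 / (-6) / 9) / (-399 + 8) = -113 / 3519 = -0.03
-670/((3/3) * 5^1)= -134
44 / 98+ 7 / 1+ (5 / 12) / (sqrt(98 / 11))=5 *sqrt(22) / 168+ 365 / 49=7.59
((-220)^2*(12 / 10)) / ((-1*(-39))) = 19360 / 13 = 1489.23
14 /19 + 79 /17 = 1739 /323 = 5.38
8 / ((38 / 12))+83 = 1625 / 19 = 85.53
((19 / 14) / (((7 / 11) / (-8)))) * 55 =-45980 / 49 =-938.37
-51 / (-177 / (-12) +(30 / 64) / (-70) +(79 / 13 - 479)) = 17472 / 156967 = 0.11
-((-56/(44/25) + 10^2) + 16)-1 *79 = -1795/11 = -163.18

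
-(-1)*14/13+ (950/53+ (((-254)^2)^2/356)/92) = 179266456973/1410383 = 127104.81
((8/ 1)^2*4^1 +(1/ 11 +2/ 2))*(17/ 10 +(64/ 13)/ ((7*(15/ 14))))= 1299466/ 2145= 605.81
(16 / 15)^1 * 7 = 112 / 15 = 7.47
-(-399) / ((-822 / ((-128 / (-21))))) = -2.96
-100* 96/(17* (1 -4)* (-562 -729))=-3200/21947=-0.15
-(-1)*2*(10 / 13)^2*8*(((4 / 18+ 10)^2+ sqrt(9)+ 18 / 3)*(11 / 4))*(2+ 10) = 161796800 / 4563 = 35458.43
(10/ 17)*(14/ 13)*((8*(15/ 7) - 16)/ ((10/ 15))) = 240/ 221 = 1.09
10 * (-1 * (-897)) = 8970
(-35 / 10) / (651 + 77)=-1 / 208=-0.00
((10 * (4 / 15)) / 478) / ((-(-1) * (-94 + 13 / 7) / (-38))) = 1064 / 462465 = 0.00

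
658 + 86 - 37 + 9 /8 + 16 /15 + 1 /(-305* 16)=10382563 /14640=709.19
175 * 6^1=1050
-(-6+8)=-2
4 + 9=13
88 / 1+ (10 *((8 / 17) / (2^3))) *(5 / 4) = 3017 / 34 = 88.74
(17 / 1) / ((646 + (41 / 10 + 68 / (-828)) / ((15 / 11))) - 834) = -527850 / 5745913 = -0.09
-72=-72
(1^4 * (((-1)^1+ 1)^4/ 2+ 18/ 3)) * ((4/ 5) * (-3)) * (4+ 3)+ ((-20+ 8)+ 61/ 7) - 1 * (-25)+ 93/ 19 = -49337/ 665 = -74.19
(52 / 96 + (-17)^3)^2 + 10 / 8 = 24132248.13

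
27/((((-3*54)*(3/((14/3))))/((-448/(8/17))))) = 6664/27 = 246.81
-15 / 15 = -1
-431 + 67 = -364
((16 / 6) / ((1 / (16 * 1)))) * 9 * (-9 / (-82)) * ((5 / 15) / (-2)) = -7.02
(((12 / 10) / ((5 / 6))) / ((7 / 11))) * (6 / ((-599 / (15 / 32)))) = -891 / 83860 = -0.01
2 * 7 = 14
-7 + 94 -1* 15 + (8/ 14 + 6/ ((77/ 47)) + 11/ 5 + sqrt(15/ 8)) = sqrt(30)/ 4 + 30197/ 385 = 79.80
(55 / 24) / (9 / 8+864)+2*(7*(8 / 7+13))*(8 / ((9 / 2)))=7308631 / 20763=352.00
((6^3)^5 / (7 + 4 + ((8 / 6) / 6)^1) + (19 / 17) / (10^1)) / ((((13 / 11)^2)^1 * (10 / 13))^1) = 87045346194787079 / 2232100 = 38997063838.89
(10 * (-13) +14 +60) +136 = 80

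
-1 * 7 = -7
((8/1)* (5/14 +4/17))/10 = 282/595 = 0.47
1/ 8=0.12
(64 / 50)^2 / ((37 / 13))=13312 / 23125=0.58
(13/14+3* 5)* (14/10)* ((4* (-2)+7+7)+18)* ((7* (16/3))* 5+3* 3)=523604/5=104720.80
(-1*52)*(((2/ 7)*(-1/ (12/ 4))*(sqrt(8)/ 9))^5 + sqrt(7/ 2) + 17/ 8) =-207.78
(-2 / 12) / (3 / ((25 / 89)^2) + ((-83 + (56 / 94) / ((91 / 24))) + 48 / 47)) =381875 / 100358592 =0.00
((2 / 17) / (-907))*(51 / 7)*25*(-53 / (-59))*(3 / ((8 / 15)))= -0.12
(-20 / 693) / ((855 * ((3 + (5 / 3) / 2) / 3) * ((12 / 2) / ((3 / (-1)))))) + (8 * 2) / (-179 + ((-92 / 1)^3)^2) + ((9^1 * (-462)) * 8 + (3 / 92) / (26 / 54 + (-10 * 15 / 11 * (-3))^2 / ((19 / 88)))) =-62868475925649420826625198941 / 1889985448489760856525060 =-33264.00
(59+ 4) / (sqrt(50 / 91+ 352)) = 21*sqrt(2919462) / 10694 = 3.36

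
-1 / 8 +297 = 2375 / 8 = 296.88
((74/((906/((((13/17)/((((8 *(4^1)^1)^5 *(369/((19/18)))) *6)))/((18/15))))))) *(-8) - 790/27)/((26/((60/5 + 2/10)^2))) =-168174983151526274251/1004041704560394240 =-167.50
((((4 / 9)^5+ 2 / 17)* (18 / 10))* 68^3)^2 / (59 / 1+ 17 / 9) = 1570408702364422144 / 16381668825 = 95863780.37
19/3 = 6.33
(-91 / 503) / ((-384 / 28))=637 / 48288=0.01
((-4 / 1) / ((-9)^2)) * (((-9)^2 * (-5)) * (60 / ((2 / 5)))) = 3000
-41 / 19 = -2.16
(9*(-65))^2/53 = 342225/53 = 6457.08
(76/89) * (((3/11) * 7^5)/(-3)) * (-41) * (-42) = -2199565704/979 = -2246747.40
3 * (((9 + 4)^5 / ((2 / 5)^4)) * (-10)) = -3480871875 / 8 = -435108984.38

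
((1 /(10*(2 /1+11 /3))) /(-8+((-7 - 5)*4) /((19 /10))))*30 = -171 /10744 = -0.02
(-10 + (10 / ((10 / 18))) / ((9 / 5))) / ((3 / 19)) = 0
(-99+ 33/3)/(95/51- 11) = 2244/233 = 9.63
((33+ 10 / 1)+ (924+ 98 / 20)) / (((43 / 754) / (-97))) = -355414111 / 215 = -1653088.89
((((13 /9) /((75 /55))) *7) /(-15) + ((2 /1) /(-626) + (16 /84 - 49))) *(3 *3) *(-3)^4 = -1968878169 /54775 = -35944.83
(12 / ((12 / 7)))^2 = 49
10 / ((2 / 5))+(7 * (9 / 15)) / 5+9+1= 896 / 25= 35.84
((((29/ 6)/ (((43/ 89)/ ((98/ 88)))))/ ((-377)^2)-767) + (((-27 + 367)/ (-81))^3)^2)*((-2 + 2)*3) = 0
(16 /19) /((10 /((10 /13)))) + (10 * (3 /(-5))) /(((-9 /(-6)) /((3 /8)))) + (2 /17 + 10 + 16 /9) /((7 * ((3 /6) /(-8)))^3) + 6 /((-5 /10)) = -155.49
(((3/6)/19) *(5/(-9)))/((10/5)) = -5/684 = -0.01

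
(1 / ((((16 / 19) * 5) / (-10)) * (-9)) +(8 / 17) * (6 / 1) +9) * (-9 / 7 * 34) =-14795 / 28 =-528.39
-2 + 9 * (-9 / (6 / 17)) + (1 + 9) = -443 / 2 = -221.50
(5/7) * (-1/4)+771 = 21583/28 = 770.82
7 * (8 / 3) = 56 / 3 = 18.67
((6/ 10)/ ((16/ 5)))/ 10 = 3/ 160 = 0.02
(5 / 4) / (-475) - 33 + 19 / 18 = -109259 / 3420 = -31.95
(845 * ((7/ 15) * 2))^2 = 5597956/ 9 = 621995.11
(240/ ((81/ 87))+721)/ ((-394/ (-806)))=3550027/ 1773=2002.27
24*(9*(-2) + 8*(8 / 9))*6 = -1568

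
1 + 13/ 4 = 17/ 4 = 4.25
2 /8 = 1 /4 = 0.25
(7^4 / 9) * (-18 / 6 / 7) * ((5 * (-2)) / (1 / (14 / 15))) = 1067.11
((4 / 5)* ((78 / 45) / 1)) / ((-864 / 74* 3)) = -481 / 12150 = -0.04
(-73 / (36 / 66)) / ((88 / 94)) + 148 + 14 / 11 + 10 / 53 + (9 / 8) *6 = 185437 / 13992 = 13.25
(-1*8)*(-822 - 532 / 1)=10832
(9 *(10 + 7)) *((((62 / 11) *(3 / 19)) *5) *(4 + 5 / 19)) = 2902.42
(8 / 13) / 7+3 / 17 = 0.26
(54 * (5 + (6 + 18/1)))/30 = 261/5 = 52.20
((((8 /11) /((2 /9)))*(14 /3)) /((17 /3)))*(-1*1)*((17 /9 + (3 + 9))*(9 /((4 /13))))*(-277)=56715750 /187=303292.78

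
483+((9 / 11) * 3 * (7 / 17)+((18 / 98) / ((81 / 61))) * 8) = 40006166 / 82467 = 485.12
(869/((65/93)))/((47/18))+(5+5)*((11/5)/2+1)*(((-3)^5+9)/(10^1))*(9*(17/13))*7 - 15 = -40022.63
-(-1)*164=164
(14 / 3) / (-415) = -14 / 1245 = -0.01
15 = 15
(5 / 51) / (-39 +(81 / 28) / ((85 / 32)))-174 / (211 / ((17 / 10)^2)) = -1703298203 / 713929050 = -2.39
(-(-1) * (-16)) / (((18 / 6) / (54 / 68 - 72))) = 6456 / 17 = 379.76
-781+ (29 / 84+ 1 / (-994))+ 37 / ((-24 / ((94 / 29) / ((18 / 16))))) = -1222086155 / 1556604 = -785.10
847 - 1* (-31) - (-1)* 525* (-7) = -2797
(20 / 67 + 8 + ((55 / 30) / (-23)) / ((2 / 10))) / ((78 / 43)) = 3140849 / 721188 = 4.36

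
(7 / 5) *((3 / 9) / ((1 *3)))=7 / 45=0.16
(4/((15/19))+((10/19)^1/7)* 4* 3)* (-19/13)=-916/105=-8.72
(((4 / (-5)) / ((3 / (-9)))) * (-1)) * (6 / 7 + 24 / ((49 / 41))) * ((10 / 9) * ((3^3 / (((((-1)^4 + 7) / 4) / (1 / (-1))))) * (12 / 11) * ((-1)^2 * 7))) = 443232 / 77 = 5756.26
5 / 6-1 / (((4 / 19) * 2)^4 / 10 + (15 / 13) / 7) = -5.12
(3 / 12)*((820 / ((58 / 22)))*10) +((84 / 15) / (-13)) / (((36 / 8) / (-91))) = 1026118 / 1305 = 786.30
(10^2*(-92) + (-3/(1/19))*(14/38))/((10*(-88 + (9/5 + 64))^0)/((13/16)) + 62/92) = -5514158/7763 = -710.31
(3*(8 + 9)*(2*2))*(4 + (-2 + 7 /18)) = 1462 /3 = 487.33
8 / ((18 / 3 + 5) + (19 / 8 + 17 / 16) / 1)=128 / 231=0.55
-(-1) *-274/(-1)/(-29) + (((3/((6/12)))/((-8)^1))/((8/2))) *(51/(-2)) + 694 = 639701/928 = 689.33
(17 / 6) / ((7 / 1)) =17 / 42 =0.40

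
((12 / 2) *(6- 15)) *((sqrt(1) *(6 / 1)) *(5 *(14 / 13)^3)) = -4445280 / 2197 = -2023.34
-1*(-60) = 60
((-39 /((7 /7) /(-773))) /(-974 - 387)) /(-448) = 30147 /609728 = 0.05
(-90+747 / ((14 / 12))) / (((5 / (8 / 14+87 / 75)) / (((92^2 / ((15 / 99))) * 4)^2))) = 1456894416041754624 / 153125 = 9514412512925.74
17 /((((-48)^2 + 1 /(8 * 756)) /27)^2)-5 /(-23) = 981290653572101 /4465976287739927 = 0.22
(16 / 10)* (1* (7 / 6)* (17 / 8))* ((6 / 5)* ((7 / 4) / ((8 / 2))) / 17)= 49 / 400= 0.12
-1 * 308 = -308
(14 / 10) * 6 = 8.40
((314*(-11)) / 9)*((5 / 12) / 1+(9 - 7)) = -50083 / 54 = -927.46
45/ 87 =15/ 29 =0.52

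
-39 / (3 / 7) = -91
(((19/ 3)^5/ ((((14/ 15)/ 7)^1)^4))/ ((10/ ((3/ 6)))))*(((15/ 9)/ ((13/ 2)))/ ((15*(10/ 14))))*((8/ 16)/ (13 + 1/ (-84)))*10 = 14851.61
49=49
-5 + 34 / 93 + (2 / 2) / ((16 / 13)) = -5687 / 1488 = -3.82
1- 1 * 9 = -8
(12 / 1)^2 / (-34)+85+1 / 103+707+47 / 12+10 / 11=792.60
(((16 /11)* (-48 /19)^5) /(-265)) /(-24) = -169869312 /7217828585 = -0.02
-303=-303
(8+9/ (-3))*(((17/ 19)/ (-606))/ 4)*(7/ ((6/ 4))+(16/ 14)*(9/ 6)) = -5695/ 483588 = -0.01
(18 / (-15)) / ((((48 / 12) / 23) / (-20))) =138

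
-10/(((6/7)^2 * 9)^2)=-12005/52488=-0.23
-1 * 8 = -8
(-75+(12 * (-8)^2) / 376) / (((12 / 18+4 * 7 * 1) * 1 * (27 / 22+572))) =-113157 / 25486831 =-0.00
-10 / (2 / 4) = -20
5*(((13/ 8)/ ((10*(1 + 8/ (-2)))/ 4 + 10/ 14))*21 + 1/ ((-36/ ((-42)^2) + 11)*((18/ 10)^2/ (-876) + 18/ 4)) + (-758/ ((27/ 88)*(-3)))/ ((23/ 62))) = 11074.39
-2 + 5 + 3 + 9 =15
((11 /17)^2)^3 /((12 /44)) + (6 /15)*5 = 164312585 /72412707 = 2.27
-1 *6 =-6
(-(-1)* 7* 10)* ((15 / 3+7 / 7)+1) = 490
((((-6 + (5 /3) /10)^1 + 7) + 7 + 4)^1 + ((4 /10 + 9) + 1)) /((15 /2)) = 677 /225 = 3.01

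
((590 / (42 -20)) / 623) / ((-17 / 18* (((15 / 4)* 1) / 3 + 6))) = -21240 / 3378529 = -0.01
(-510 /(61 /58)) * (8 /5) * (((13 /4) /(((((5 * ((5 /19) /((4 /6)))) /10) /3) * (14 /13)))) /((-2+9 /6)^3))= 607880832 /2135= 284721.70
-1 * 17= -17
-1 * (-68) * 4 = 272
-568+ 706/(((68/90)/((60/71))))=267524/1207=221.64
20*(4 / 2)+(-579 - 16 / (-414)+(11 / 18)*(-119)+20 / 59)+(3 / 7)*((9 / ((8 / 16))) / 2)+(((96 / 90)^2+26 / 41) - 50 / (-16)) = -140810581931 / 233675400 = -602.59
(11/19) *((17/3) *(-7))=-1309/57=-22.96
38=38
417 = 417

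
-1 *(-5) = 5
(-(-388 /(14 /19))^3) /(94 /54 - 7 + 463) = 1352165207112 /4239137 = 318971.81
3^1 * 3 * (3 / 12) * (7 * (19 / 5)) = 1197 / 20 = 59.85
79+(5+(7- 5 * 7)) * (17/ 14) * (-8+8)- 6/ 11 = 863/ 11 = 78.45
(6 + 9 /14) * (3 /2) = 9.96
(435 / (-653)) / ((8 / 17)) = -7395 / 5224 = -1.42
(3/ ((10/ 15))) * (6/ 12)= 9/ 4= 2.25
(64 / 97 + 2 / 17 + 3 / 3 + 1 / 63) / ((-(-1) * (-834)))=-93151 / 43320879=-0.00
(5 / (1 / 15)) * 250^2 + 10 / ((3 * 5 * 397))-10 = 5582800592 / 1191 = 4687490.00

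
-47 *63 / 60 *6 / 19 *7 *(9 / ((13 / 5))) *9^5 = -11015177607 / 494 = -22297930.38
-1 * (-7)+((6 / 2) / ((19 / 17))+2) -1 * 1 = 203 / 19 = 10.68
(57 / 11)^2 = 3249 / 121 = 26.85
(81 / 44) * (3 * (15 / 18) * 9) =3645 / 88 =41.42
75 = 75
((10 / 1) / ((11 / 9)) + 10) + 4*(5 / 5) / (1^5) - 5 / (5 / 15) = 79 / 11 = 7.18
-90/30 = -3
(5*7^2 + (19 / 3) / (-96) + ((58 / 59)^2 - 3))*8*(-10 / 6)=-1217572345 / 375948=-3238.67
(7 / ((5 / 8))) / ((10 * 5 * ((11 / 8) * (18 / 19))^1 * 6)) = 1064 / 37125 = 0.03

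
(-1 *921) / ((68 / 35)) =-32235 / 68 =-474.04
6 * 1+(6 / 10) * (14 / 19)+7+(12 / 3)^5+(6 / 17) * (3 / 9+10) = 1681359 / 1615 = 1041.09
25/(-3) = -25/3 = -8.33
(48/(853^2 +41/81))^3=7346640384/25589403535735953231625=0.00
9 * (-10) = -90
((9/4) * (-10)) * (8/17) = -180/17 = -10.59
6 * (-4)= -24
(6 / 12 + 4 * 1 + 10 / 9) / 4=101 / 72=1.40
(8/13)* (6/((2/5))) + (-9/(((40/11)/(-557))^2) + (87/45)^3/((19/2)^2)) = -214044189570763/1013688000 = -211153.91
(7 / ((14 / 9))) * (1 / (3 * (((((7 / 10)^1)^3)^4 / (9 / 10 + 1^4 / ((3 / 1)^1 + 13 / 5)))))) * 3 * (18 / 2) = 305775000000000 / 96889010407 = 3155.93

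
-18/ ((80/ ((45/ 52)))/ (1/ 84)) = -27/ 11648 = -0.00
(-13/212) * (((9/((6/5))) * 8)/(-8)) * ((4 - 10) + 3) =-585/424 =-1.38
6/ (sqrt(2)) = 3*sqrt(2) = 4.24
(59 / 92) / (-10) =-59 / 920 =-0.06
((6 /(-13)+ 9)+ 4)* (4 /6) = 326 /39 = 8.36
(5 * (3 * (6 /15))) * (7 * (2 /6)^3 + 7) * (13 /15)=5096 /135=37.75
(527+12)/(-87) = -539/87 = -6.20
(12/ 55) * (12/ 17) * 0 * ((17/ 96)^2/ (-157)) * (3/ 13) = 0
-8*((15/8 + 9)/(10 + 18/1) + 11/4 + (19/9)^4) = -33804287/183708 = -184.01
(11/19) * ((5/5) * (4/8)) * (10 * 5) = 275/19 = 14.47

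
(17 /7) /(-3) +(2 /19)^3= -116435 /144039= -0.81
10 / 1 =10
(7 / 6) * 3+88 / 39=449 / 78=5.76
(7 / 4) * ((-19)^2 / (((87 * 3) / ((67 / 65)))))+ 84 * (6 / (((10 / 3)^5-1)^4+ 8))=16766930656434965199877621 / 6720280116551187097066740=2.49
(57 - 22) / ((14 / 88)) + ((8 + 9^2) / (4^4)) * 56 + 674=29231 / 32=913.47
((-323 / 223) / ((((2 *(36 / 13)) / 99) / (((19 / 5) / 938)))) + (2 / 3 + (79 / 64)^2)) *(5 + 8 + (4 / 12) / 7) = 1835910372269 / 67471165440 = 27.21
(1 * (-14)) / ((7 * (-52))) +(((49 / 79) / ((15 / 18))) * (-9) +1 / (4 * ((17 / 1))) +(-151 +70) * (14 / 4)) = -101313029 / 349180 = -290.15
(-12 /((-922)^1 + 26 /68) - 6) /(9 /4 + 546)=-250136 /22905885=-0.01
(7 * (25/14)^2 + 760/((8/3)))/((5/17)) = 1044.89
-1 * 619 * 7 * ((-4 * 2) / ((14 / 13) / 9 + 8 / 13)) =47159.16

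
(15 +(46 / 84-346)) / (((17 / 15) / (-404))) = 117796.55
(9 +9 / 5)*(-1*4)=-216 / 5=-43.20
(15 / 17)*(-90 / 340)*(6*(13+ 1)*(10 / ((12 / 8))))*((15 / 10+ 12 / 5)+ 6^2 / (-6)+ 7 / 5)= 26460 / 289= 91.56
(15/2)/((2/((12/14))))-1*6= -2.79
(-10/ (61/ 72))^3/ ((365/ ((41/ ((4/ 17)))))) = -13007692800/ 16569613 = -785.03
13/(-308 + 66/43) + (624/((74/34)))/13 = 10732565/487586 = 22.01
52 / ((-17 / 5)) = -260 / 17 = -15.29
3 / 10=0.30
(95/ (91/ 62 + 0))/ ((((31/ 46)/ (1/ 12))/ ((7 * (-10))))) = -560.26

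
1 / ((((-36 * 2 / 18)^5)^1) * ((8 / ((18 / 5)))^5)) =-59049 / 3276800000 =-0.00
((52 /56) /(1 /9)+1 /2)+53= 433 /7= 61.86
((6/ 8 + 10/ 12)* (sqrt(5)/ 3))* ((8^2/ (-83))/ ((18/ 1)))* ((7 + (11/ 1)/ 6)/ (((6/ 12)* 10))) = -4028* sqrt(5)/ 100845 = -0.09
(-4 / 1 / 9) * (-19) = 76 / 9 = 8.44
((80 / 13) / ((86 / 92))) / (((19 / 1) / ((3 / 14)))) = 5520 / 74347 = 0.07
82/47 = 1.74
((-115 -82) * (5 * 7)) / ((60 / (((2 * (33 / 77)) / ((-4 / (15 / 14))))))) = 2955 / 112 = 26.38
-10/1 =-10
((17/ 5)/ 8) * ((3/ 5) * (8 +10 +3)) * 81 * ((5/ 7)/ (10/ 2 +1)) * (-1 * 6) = -12393/ 40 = -309.82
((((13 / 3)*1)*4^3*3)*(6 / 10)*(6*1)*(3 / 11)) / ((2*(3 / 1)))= 7488 / 55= 136.15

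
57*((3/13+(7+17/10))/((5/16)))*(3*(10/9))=352944/65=5429.91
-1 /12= -0.08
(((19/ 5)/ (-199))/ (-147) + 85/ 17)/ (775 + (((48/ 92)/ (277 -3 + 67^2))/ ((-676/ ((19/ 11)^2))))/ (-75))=2047916326064180/ 317418783925974927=0.01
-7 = -7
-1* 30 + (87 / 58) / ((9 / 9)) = -28.50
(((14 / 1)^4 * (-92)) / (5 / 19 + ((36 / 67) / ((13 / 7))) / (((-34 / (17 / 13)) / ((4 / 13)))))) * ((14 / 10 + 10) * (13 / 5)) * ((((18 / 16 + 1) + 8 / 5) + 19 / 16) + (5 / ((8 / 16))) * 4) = -1644802938356217276 / 90802375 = -18114096006.37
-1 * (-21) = 21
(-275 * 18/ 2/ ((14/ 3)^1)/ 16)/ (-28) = 7425/ 6272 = 1.18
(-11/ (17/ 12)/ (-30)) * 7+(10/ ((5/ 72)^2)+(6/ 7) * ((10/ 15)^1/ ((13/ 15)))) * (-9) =-18666.52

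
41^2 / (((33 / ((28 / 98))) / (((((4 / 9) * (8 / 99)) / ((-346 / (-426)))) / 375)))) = 7638464 / 4450879125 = 0.00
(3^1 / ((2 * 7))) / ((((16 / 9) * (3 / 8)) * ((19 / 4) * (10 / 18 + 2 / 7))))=81 / 1007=0.08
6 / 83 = 0.07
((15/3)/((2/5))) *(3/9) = 4.17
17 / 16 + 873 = 13985 / 16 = 874.06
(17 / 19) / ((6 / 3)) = 17 / 38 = 0.45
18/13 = 1.38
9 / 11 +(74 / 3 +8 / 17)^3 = 23178169307 / 1459161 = 15884.59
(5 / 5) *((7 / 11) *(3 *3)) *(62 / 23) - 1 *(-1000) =256906 / 253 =1015.44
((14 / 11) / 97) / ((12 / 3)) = 7 / 2134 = 0.00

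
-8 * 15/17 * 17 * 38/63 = -1520/21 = -72.38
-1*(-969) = 969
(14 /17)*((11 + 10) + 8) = 23.88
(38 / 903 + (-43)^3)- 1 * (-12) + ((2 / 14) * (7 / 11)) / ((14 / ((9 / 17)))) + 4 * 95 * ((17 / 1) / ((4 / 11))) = -20847563687 / 337722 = -61729.95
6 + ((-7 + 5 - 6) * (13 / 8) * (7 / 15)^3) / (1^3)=4.68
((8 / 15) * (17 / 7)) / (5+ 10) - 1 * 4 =-6164 / 1575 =-3.91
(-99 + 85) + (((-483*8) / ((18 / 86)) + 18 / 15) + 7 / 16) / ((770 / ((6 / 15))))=-990757 / 42000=-23.59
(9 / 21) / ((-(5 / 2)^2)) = -12 / 175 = -0.07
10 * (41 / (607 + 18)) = 0.66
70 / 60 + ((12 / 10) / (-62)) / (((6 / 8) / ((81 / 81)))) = 1061 / 930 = 1.14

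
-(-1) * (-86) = -86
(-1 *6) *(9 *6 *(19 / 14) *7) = -3078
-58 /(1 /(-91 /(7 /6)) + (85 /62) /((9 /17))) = -105183 /4673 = -22.51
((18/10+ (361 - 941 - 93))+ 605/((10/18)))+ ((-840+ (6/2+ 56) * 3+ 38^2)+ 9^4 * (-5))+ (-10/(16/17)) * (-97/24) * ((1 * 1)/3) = -90984631/2880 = -31591.89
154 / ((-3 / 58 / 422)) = -3769304 / 3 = -1256434.67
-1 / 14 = -0.07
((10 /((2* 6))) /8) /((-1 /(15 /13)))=-25 /208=-0.12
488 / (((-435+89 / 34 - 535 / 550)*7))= -456280 / 2836309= -0.16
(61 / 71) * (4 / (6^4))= 61 / 23004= 0.00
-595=-595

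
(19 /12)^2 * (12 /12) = 2.51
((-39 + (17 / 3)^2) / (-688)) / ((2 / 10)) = 155 / 3096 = 0.05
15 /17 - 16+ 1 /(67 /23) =-16828 /1139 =-14.77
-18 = -18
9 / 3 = 3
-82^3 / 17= -551368 / 17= -32433.41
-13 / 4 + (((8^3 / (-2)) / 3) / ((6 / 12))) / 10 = -1219 / 60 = -20.32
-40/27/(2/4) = -80/27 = -2.96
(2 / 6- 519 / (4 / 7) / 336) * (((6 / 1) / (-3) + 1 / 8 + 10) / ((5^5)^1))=-1183 / 192000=-0.01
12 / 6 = 2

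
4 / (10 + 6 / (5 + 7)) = 8 / 21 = 0.38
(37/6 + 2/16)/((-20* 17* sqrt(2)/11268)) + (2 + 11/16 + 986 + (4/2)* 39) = 17067/16 - 141789* sqrt(2)/1360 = 919.25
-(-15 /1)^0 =-1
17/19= 0.89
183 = 183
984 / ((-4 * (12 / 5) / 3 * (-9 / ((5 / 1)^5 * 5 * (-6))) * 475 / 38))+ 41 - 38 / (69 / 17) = -17679067 / 69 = -256218.36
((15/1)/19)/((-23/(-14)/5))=1050/437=2.40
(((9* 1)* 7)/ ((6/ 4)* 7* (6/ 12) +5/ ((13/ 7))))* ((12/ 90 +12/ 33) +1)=38532/ 3245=11.87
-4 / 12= -1 / 3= -0.33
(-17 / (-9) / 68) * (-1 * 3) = -1 / 12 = -0.08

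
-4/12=-0.33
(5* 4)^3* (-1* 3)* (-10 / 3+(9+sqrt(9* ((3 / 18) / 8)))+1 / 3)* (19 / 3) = -977817.93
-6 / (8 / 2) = -1.50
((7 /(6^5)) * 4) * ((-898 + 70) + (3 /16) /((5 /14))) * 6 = -77231 /4320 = -17.88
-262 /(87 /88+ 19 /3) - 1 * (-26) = -18910 /1933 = -9.78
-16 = -16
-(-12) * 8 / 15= 32 / 5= 6.40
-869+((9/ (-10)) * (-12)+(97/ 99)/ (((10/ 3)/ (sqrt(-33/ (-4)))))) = -4291/ 5+97 * sqrt(33)/ 660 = -857.36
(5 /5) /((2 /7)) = 3.50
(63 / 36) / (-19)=-7 / 76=-0.09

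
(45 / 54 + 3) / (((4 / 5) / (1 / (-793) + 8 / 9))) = 728525 / 171288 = 4.25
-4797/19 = -252.47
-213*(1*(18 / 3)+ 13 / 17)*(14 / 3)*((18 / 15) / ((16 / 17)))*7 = -240051 / 4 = -60012.75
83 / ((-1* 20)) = -83 / 20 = -4.15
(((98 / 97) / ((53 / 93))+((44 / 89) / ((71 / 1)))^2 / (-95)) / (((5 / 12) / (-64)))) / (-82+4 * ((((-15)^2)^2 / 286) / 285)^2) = 3.38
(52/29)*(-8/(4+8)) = -104/87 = -1.20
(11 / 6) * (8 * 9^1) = 132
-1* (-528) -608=-80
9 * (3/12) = 9/4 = 2.25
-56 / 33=-1.70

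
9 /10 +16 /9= 241 /90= 2.68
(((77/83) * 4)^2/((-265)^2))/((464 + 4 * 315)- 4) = 0.00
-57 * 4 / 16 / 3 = -4.75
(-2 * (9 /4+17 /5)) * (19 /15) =-2147 /150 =-14.31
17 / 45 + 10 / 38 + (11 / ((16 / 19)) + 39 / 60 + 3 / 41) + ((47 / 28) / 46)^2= 167809274495 / 11630856384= 14.43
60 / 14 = 30 / 7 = 4.29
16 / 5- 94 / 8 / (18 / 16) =-326 / 45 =-7.24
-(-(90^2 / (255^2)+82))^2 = -563302756 / 83521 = -6744.44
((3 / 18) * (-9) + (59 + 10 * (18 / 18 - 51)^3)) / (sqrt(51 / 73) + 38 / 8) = -6934680990 / 25537 + 19999080 * sqrt(3723) / 25537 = -223769.80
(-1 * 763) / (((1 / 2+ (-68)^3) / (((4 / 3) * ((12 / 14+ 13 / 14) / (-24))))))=-2725 / 11319534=-0.00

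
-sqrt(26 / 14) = -sqrt(91) / 7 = -1.36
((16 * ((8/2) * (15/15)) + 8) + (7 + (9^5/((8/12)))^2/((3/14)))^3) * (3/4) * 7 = 8244274857251192348853347893182471/32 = 257633589289099760901667100000000.00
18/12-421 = -839/2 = -419.50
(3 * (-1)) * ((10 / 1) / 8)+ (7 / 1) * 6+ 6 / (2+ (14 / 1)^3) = 210081 / 5492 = 38.25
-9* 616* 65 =-360360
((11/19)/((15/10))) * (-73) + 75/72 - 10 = -16933/456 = -37.13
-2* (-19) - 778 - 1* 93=-833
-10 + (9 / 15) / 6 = -99 / 10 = -9.90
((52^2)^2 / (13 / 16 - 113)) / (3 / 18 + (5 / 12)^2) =-16845963264 / 87955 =-191529.34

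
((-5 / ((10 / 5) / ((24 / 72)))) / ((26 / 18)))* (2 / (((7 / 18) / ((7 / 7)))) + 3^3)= -3375 / 182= -18.54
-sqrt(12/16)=-sqrt(3)/2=-0.87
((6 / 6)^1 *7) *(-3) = -21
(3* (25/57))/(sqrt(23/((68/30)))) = 5* sqrt(11730)/1311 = 0.41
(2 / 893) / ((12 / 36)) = 6 / 893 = 0.01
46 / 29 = 1.59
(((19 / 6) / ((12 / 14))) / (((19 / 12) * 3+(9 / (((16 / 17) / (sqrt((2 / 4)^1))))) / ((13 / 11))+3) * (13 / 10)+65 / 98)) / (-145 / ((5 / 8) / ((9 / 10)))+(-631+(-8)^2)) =-219461278400 / 257448816463689+11943054200 * sqrt(2) / 28605424051521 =-0.00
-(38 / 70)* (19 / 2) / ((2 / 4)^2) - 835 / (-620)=-83683 / 4340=-19.28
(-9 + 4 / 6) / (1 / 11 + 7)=-275 / 234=-1.18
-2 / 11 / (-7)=2 / 77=0.03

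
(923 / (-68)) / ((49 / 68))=-923 / 49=-18.84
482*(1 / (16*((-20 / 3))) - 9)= -694803 / 160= -4342.52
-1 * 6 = -6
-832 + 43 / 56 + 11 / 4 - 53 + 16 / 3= -147193 / 168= -876.15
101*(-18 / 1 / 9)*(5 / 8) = -126.25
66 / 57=22 / 19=1.16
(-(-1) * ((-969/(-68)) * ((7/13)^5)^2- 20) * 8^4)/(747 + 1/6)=-109.48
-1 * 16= -16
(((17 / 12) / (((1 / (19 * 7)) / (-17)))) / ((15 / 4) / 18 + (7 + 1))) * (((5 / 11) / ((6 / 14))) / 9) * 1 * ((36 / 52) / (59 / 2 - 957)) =153748 / 4479189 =0.03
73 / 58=1.26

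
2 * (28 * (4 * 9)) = 2016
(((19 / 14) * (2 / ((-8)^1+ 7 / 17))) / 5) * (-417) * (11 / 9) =493867 / 13545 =36.46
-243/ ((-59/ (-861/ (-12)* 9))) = 627669/ 236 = 2659.61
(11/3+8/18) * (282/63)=3478/189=18.40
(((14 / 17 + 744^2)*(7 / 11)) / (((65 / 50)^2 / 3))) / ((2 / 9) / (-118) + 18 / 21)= 6677510956200 / 9133267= 731119.65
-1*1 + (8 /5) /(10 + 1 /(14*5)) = -589 /701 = -0.84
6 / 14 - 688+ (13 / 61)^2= -17907990 / 26047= -687.53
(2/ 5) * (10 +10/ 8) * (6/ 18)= 3/ 2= 1.50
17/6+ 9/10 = 56/15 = 3.73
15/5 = 3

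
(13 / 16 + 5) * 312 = 3627 / 2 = 1813.50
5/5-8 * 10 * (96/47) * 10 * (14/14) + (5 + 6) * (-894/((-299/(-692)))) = -342790163/14053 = -24392.67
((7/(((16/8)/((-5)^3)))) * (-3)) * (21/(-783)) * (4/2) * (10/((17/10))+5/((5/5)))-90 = -1266235/1479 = -856.14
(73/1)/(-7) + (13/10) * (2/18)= -6479/630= -10.28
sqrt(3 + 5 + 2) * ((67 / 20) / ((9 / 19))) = 1273 * sqrt(10) / 180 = 22.36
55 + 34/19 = 1079/19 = 56.79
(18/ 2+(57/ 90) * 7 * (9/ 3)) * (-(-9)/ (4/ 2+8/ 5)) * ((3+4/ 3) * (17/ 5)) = 49283/ 60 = 821.38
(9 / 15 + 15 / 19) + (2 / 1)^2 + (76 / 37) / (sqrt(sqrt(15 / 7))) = 76 * 15^(3 / 4) * 7^(1 / 4) / 555 + 512 / 95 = 7.09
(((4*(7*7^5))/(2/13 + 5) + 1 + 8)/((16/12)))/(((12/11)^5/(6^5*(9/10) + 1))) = 34484873041894297/111144960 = 310269336.93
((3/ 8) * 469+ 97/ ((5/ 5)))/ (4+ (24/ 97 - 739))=-211751/ 570168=-0.37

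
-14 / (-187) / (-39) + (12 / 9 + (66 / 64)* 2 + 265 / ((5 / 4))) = 25133885 / 116688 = 215.39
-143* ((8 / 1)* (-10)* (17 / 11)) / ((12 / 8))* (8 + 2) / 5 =70720 / 3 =23573.33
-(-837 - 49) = 886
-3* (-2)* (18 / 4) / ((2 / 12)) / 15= 54 / 5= 10.80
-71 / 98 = -0.72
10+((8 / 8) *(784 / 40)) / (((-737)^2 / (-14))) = 27157078 / 2715845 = 10.00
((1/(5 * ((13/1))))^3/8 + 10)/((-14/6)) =-65910003/15379000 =-4.29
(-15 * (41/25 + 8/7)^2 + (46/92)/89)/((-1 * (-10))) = -126642121/10902500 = -11.62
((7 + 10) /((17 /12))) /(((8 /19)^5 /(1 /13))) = 7428297 /106496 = 69.75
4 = 4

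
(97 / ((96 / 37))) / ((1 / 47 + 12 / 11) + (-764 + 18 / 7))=-12988591 / 264152160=-0.05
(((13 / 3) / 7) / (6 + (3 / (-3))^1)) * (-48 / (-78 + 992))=-0.01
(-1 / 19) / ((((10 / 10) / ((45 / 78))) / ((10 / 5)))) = -15 / 247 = -0.06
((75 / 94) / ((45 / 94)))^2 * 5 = 125 / 9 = 13.89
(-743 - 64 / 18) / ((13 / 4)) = -26876 / 117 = -229.71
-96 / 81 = -32 / 27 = -1.19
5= 5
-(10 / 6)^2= -25 / 9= -2.78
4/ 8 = 1/ 2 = 0.50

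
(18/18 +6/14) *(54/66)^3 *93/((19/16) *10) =1084752/177023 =6.13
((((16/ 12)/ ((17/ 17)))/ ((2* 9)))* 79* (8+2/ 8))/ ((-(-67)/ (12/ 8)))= 1.08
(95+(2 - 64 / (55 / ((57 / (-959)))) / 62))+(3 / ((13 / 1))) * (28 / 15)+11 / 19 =39583484326 / 403868465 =98.01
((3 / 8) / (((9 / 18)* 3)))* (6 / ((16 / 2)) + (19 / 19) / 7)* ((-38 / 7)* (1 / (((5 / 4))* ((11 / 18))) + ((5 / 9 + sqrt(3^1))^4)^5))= -61156584160198669094392713655 / 6552981682431684623739-356652989875173970890560000* sqrt(3) / 66191734165976612361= -18665236.51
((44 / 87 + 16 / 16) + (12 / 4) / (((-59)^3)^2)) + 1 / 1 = 9195356333999 / 3669706426767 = 2.51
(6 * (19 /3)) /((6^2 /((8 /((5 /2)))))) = 152 /45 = 3.38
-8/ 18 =-4/ 9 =-0.44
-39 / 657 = -13 / 219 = -0.06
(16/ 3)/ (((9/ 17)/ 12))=1088/ 9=120.89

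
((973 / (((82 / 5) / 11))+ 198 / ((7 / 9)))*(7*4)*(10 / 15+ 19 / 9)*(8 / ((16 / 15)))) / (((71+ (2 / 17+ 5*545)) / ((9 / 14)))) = 3319647375 / 27284516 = 121.67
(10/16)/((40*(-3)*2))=-1/384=-0.00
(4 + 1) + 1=6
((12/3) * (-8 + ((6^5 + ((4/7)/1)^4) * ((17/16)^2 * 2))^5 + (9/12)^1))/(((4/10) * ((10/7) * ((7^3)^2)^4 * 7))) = 136304802065861677305277317458354799475275/15653581447109198022415550227739470234624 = 8.71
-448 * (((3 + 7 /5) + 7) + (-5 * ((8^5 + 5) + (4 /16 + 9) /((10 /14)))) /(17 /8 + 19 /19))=587396544 /25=23495861.76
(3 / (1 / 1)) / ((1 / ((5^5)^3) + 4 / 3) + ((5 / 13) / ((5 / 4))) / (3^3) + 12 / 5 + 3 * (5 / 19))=0.66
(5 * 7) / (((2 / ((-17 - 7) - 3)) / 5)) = -4725 / 2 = -2362.50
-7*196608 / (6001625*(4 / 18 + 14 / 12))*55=-38928384 / 4286875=-9.08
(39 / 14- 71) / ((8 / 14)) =-955 / 8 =-119.38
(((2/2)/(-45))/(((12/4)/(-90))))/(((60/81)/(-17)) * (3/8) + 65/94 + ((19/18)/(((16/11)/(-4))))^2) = 2761344/37697599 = 0.07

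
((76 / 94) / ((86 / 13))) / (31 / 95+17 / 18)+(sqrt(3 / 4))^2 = 14864379 / 17566532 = 0.85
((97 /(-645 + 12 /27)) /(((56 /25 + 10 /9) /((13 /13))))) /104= -196425 /454891216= -0.00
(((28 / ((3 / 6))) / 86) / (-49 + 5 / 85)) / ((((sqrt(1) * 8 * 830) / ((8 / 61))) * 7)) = -17 / 452834720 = -0.00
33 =33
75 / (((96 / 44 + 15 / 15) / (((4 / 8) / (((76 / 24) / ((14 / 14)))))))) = 495 / 133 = 3.72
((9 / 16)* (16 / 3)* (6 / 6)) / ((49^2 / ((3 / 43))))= 9 / 103243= 0.00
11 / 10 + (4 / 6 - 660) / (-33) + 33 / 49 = 1055251 / 48510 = 21.75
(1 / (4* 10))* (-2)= -1 / 20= -0.05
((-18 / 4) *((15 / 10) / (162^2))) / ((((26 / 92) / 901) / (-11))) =227953 / 25272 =9.02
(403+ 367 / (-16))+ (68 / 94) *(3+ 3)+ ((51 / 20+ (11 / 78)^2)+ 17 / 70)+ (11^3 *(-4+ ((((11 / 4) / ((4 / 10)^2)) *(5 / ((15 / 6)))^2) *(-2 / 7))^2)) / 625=42047878677083 / 35028630000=1200.39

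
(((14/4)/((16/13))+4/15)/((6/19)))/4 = 28367/11520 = 2.46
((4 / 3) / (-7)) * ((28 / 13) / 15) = -16 / 585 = -0.03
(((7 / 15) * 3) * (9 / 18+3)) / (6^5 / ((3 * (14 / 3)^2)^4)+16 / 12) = 3389702988 / 922663405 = 3.67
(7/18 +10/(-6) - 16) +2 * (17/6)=-209/18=-11.61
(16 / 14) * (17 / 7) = 136 / 49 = 2.78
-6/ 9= -2/ 3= -0.67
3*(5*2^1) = 30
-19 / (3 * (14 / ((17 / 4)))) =-323 / 168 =-1.92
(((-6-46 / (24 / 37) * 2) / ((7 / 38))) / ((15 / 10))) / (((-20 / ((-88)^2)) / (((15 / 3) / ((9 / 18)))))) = 130509632 / 63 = 2071581.46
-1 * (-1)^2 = -1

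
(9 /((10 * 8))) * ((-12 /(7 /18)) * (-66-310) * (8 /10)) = 182736 /175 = 1044.21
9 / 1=9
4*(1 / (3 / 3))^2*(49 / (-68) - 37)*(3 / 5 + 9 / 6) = -10773 / 34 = -316.85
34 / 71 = 0.48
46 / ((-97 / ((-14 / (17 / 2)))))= 1288 / 1649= 0.78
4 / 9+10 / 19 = 166 / 171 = 0.97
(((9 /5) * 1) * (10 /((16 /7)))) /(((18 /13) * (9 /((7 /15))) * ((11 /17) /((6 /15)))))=10829 /59400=0.18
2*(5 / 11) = 0.91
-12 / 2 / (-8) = 3 / 4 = 0.75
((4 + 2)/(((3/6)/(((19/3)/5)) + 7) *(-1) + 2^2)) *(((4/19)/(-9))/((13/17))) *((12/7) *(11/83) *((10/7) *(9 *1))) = 359040/2273453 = 0.16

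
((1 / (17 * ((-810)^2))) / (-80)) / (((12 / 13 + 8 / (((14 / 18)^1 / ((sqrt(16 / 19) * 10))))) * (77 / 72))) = -0.00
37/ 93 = 0.40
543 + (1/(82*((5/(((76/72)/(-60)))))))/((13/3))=543.00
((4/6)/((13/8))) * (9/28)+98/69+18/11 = 220228/69069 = 3.19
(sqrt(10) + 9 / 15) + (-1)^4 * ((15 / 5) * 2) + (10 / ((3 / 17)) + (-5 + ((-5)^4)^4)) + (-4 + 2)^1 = 152587890684.43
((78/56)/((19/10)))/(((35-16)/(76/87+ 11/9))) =35555/439698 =0.08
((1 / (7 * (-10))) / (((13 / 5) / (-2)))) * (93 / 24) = 31 / 728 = 0.04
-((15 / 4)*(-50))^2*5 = -703125 / 4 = -175781.25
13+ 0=13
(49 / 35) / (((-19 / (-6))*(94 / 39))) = 819 / 4465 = 0.18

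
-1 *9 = -9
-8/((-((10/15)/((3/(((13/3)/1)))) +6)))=54/47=1.15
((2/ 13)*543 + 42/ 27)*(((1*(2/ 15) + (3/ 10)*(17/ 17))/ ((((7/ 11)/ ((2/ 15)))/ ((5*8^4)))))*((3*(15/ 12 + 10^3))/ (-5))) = -9980850176/ 105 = -95055715.96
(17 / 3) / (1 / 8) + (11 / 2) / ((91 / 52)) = 1018 / 21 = 48.48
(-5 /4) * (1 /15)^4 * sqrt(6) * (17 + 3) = -sqrt(6) /2025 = -0.00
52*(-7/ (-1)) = 364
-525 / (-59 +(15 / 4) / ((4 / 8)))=1050 / 103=10.19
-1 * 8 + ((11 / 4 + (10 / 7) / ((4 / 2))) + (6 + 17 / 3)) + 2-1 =683 / 84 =8.13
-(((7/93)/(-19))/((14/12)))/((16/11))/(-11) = -1/4712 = -0.00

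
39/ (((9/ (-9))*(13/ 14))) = -42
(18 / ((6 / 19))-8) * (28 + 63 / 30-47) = -8281 / 10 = -828.10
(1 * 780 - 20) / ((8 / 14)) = 1330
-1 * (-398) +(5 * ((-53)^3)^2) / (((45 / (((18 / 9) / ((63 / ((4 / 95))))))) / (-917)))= -23228247400582 / 7695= -3018615646.60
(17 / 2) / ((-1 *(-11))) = 17 / 22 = 0.77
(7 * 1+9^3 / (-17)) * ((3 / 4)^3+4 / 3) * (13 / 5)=-267241 / 1632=-163.75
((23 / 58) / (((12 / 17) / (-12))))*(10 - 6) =-782 / 29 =-26.97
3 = 3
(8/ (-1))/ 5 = -8/ 5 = -1.60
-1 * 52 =-52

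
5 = 5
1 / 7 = 0.14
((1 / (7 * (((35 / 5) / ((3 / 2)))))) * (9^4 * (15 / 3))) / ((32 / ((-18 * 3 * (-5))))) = 13286025 / 1568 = 8473.23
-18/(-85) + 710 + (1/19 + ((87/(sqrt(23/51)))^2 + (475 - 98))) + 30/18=1991607088/111435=17872.37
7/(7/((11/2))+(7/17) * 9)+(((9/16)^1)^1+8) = 21213/2128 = 9.97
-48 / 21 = -16 / 7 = -2.29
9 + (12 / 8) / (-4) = 69 / 8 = 8.62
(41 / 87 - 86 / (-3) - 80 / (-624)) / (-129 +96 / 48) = -33100 / 143637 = -0.23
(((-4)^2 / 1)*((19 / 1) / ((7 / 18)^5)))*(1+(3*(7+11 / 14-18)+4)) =-103109946624 / 117649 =-876420.09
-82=-82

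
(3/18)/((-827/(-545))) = 545/4962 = 0.11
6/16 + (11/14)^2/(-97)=0.37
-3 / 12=-1 / 4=-0.25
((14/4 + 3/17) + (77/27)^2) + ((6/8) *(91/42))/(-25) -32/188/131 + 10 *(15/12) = 369969638287/15260740200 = 24.24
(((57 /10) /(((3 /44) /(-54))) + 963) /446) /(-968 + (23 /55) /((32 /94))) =1562616 /189719257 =0.01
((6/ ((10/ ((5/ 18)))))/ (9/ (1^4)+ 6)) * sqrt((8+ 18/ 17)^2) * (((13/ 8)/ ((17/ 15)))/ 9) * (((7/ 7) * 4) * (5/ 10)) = 1001/ 31212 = 0.03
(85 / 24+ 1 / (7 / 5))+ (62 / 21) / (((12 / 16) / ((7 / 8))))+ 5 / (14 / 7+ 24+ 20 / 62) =7.89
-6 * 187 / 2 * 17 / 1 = -9537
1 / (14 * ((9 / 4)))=2 / 63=0.03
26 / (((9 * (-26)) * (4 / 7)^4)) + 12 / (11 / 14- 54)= -2175817 / 1716480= -1.27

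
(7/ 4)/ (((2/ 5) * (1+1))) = 35/ 16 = 2.19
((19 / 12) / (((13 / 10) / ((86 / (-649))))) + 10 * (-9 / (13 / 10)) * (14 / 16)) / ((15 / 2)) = -47303 / 5841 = -8.10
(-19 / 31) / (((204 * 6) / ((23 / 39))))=-437 / 1479816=-0.00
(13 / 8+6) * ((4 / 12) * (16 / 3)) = 122 / 9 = 13.56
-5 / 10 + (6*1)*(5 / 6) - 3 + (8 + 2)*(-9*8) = -1437 / 2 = -718.50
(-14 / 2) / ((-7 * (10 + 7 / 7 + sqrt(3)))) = 11 / 118 - sqrt(3) / 118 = 0.08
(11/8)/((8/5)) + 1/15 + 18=18169/960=18.93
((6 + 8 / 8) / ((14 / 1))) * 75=75 / 2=37.50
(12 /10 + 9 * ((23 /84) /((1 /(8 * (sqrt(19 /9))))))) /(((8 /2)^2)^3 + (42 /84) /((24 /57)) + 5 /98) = 1568 /5353725 + 5152 * sqrt(19) /3212235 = 0.01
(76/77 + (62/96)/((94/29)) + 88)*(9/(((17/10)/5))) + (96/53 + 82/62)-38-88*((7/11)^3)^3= 73259222454964427741/31516925613030704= 2324.44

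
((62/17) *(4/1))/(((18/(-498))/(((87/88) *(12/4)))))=-223851/187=-1197.06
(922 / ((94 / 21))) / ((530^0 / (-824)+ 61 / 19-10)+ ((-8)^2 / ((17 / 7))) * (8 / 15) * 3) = 4294362520 / 737497821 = 5.82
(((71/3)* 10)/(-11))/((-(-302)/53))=-18815/4983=-3.78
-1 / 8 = -0.12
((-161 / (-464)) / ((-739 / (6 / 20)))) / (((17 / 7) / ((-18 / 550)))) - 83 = -1330522173571 / 16030388000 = -83.00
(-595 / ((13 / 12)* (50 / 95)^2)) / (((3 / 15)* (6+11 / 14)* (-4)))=47481 / 130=365.24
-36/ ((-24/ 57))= 171/ 2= 85.50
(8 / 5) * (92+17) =872 / 5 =174.40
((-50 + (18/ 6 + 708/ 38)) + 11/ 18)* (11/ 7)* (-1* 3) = 104423/ 798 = 130.86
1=1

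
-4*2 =-8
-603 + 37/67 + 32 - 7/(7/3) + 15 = -37416/67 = -558.45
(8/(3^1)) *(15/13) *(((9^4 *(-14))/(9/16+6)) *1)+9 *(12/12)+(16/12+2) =-1679135/39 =-43054.74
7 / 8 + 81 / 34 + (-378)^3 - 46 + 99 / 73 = -536213199941 / 9928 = -54010193.39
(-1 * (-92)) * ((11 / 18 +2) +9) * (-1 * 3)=-9614 / 3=-3204.67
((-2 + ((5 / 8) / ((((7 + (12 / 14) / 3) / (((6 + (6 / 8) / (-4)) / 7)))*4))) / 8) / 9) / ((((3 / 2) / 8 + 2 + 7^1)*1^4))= -139109 / 5757696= -0.02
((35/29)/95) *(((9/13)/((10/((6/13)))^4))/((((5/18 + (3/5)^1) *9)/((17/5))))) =173502/10101258123125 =0.00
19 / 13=1.46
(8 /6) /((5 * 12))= 1 /45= 0.02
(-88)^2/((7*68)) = 1936/119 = 16.27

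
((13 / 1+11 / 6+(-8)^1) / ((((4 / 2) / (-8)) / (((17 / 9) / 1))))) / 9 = -1394 / 243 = -5.74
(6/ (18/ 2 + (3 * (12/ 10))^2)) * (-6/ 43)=-100/ 2623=-0.04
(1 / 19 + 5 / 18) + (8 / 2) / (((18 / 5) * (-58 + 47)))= 863 / 3762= 0.23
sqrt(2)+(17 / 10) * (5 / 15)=17 / 30+sqrt(2)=1.98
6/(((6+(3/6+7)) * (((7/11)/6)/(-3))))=-88/7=-12.57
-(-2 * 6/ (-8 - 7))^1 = -4/ 5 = -0.80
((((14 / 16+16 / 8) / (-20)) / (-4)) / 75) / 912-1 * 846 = -37034495977 / 43776000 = -846.00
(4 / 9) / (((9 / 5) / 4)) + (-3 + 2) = -0.01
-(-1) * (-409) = -409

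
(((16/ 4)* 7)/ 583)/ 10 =0.00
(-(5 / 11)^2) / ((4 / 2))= -25 / 242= -0.10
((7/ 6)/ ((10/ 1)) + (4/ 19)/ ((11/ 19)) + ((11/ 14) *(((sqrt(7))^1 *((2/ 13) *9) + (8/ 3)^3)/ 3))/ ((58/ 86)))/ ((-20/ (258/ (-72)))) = 20339 *sqrt(7)/ 211120 + 1220203991/ 868190400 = 1.66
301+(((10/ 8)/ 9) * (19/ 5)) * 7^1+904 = 43513/ 36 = 1208.69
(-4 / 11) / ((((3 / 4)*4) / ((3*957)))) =-348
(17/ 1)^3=4913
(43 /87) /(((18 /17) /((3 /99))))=731 /51678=0.01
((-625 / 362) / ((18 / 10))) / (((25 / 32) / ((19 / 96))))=-2375 / 9774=-0.24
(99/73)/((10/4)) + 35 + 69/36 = 164071/4380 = 37.46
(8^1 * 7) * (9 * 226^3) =5817760704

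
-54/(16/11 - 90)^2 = -0.01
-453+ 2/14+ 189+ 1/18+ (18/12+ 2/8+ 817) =139847/252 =554.95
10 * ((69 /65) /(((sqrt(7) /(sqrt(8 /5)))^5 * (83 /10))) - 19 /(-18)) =10.59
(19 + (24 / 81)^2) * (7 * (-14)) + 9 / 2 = -2720779 / 1458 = -1866.10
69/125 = 0.55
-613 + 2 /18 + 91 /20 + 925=316.66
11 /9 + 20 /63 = 1.54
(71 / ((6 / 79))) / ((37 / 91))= 510419 / 222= 2299.18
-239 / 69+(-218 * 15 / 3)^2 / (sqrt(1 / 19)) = -239 / 69+1188100 * sqrt(19) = 5178804.37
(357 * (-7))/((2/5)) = -12495/2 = -6247.50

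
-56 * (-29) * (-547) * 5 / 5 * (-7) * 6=37309776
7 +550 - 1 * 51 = 506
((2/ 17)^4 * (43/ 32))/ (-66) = -43/ 11024772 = -0.00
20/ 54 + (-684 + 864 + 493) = 18181/ 27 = 673.37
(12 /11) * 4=48 /11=4.36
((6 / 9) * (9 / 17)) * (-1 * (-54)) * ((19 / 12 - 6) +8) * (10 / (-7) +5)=243.91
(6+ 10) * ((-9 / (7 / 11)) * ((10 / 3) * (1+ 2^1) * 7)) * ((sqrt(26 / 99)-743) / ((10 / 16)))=18830592-768 * sqrt(286)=18817603.94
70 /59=1.19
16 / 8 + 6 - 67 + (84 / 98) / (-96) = -6609 / 112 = -59.01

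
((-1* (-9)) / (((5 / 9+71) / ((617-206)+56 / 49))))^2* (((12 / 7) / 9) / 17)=18202893075 / 604581404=30.11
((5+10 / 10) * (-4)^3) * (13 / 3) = -1664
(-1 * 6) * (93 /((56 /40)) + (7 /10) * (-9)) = -12627 /35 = -360.77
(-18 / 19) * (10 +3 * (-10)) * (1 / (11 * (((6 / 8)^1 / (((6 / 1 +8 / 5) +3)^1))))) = 24.34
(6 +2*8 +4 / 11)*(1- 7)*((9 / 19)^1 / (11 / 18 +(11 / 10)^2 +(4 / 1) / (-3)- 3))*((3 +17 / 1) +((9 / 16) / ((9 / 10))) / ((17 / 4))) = 4094793000 / 8033333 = 509.73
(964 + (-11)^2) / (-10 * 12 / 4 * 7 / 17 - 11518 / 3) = -55335 / 196436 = -0.28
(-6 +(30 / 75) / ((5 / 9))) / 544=-33 / 3400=-0.01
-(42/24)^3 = -343/64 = -5.36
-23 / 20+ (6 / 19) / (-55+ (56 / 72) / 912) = -10434799 / 9028660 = -1.16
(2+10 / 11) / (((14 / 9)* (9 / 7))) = 16 / 11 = 1.45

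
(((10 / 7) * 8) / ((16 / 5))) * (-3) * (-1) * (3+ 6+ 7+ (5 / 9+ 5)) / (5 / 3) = 970 / 7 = 138.57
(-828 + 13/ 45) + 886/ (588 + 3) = -7324369/ 8865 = -826.21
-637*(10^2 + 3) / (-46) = 65611 / 46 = 1426.33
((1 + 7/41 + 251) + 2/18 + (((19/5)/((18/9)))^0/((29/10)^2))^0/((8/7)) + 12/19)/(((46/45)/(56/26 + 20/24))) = 741.63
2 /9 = 0.22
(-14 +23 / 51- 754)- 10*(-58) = -9565 / 51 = -187.55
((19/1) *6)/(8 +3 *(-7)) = -114/13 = -8.77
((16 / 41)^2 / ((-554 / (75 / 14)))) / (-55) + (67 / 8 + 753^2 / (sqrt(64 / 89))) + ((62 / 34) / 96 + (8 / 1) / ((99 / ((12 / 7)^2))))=668652.66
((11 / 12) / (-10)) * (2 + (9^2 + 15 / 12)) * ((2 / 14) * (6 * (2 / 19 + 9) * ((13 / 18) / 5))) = -8.71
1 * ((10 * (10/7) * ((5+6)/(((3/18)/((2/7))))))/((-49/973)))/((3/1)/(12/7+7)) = -37307600/2401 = -15538.36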